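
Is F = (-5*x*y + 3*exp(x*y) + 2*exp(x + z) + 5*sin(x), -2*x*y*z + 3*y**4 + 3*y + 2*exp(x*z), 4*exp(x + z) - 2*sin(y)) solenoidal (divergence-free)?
No, ∇·F = -2*x*z + 12*y**3 + 3*y*exp(x*y) - 5*y + 6*exp(x + z) + 5*cos(x) + 3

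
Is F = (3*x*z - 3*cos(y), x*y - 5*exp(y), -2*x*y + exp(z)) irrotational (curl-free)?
No, ∇×F = (-2*x, 3*x + 2*y, y - 3*sin(y))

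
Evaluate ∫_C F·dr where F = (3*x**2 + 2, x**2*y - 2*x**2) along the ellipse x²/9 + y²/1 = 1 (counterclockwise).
0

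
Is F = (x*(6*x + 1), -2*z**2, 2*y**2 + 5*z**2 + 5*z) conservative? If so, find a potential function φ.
No, ∇×F = (4*y + 4*z, 0, 0) ≠ 0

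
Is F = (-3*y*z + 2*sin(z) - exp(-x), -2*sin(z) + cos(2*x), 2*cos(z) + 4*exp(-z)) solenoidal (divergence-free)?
No, ∇·F = -2*sin(z) - 4*exp(-z) + exp(-x)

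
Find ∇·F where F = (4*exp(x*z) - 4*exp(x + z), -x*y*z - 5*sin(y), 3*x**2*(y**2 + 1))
-x*z + 4*z*exp(x*z) - 4*exp(x + z) - 5*cos(y)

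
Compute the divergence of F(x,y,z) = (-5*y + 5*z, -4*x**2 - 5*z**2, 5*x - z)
-1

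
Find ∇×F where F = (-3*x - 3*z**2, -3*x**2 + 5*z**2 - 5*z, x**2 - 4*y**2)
(-8*y - 10*z + 5, -2*x - 6*z, -6*x)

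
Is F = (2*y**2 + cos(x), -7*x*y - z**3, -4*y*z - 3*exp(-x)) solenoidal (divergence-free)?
No, ∇·F = -7*x - 4*y - sin(x)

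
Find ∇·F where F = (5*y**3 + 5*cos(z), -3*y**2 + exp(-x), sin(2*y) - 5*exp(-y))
-6*y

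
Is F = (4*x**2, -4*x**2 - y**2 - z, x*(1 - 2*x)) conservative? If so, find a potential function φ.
No, ∇×F = (1, 4*x - 1, -8*x) ≠ 0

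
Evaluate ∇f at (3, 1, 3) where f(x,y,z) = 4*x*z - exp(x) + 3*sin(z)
(12 - exp(3), 0, 3*cos(3) + 12)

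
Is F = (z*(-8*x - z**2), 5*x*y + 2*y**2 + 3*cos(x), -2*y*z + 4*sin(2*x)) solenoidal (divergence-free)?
No, ∇·F = 5*x + 2*y - 8*z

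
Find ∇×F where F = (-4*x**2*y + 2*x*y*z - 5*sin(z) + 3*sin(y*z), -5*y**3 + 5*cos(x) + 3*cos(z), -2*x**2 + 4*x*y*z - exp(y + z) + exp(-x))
(4*x*z - exp(y + z) + 3*sin(z), 2*x*y + 4*x - 4*y*z + 3*y*cos(y*z) - 5*cos(z) + exp(-x), 4*x**2 - 2*x*z - 3*z*cos(y*z) - 5*sin(x))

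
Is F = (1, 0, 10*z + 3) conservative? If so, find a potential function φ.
Yes, F is conservative. φ = x + 5*z**2 + 3*z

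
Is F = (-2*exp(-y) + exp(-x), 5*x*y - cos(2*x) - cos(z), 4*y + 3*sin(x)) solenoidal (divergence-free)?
No, ∇·F = 5*x - exp(-x)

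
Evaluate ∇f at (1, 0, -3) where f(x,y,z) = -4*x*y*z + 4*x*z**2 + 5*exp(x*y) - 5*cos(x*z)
(15*sin(3) + 36, 17, -24 - 5*sin(3))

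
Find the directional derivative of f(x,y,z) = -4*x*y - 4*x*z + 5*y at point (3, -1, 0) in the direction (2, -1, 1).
sqrt(6)/2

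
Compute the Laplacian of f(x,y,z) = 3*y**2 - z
6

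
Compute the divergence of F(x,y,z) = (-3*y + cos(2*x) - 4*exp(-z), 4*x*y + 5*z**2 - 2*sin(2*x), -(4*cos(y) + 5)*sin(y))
4*x - 2*sin(2*x)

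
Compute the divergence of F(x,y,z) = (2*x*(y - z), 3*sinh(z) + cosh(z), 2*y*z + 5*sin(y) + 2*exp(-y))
4*y - 2*z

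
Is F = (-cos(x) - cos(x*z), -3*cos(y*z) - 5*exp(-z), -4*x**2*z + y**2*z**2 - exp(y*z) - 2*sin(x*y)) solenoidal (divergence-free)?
No, ∇·F = -4*x**2 + 2*y**2*z - y*exp(y*z) + z*sin(x*z) + 3*z*sin(y*z) + sin(x)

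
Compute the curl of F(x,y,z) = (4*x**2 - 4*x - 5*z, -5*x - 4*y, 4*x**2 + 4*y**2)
(8*y, -8*x - 5, -5)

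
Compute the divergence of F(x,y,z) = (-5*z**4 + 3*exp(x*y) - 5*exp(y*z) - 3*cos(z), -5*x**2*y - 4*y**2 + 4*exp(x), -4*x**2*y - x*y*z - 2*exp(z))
-5*x**2 - x*y + 3*y*exp(x*y) - 8*y - 2*exp(z)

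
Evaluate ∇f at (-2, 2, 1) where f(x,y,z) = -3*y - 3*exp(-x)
(3*exp(2), -3, 0)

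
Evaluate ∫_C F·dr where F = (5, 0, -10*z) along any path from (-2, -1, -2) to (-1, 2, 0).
25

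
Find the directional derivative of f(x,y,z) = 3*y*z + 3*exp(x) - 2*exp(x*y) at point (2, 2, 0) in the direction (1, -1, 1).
sqrt(3)*(2 + exp(2))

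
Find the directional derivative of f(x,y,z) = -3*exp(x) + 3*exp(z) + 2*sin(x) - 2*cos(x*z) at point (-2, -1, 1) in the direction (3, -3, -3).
sqrt(3)*(-exp(3) - 2*exp(2)*sin(2) + 2*exp(2)*cos(2)/3 - 1)*exp(-2)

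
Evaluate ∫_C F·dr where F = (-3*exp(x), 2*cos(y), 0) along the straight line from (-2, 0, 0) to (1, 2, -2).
-3*E + 3*exp(-2) + 2*sin(2)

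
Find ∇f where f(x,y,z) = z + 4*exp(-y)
(0, -4*exp(-y), 1)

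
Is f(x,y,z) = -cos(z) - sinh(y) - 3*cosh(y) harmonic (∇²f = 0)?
No, ∇²f = cos(z) - sinh(y) - 3*cosh(y)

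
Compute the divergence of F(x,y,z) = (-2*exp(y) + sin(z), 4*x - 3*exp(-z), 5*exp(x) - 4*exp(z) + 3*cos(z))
-4*exp(z) - 3*sin(z)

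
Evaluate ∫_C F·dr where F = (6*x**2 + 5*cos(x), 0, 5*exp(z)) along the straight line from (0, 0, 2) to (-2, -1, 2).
-16 - 5*sin(2)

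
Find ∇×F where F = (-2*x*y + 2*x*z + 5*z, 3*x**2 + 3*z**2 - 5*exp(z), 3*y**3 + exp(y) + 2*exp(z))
(9*y**2 - 6*z + exp(y) + 5*exp(z), 2*x + 5, 8*x)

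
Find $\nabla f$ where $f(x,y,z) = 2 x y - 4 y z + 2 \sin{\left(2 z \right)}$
(2*y, 2*x - 4*z, -4*y + 4*cos(2*z))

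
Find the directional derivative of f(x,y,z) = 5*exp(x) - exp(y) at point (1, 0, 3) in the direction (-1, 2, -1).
sqrt(6)*(-5*E - 2)/6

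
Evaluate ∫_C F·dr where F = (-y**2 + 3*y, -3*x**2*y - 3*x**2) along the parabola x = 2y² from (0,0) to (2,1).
-7/5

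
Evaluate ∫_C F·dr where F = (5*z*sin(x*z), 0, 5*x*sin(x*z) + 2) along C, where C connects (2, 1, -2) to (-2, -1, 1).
5*cos(4) - 5*cos(2) + 6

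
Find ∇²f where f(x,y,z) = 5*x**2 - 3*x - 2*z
10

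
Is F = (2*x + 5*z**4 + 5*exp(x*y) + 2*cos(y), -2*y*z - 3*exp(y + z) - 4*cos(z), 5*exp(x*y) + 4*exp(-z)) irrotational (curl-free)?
No, ∇×F = (5*x*exp(x*y) + 2*y + 3*exp(y + z) - 4*sin(z), -5*y*exp(x*y) + 20*z**3, -5*x*exp(x*y) + 2*sin(y))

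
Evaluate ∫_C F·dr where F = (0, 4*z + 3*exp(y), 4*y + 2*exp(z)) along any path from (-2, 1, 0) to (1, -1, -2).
-3*E + 2*exp(-2) + 3*exp(-1) + 6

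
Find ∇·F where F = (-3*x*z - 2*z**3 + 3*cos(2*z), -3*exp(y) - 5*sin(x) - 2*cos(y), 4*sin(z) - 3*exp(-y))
-3*z - 3*exp(y) + 2*sin(y) + 4*cos(z)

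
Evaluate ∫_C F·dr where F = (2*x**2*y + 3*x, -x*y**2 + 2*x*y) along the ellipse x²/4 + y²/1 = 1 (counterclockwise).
-9*pi/2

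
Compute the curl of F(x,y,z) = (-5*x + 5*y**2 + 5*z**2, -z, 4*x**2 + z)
(1, -8*x + 10*z, -10*y)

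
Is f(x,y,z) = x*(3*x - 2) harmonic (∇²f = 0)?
No, ∇²f = 6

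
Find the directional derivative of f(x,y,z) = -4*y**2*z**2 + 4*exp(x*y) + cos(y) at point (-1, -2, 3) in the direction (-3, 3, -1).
3*sqrt(19)*(sin(2) + 4*exp(2) + 176)/19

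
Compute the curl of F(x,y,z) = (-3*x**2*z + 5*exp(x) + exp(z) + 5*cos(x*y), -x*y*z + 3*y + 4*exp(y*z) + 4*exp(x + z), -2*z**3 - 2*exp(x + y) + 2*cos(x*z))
(x*y - 4*y*exp(y*z) - 2*exp(x + y) - 4*exp(x + z), -3*x**2 + 2*z*sin(x*z) + exp(z) + 2*exp(x + y), 5*x*sin(x*y) - y*z + 4*exp(x + z))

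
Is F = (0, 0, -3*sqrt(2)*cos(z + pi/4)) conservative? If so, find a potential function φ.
Yes, F is conservative. φ = -3*sqrt(2)*sin(z + pi/4)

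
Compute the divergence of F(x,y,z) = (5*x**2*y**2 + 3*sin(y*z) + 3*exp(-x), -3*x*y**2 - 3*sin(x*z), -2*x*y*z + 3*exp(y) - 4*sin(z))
10*x*y**2 - 8*x*y - 4*cos(z) - 3*exp(-x)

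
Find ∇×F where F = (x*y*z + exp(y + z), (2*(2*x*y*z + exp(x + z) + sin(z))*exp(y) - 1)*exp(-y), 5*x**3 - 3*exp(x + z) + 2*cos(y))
(-4*x*y - 2*exp(x + z) - 2*sin(y) - 2*cos(z), -15*x**2 + x*y + 3*exp(x + z) + exp(y + z), -x*z + 4*y*z + 2*exp(x + z) - exp(y + z))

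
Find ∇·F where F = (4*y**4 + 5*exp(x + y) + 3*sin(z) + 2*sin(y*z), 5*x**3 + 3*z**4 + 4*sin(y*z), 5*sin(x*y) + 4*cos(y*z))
-4*y*sin(y*z) + 4*z*cos(y*z) + 5*exp(x + y)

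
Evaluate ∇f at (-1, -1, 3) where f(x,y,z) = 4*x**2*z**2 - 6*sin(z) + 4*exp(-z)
(-72, 0, -4*exp(-3) - 6*cos(3) + 24)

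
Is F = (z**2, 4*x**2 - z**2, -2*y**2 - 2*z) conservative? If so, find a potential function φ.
No, ∇×F = (-4*y + 2*z, 2*z, 8*x) ≠ 0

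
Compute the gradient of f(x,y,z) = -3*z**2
(0, 0, -6*z)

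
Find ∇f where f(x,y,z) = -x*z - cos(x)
(-z + sin(x), 0, -x)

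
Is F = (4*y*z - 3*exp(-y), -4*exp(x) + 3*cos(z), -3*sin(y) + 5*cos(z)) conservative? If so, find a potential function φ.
No, ∇×F = (3*sin(z) - 3*cos(y), 4*y, -4*z - 4*exp(x) - 3*exp(-y)) ≠ 0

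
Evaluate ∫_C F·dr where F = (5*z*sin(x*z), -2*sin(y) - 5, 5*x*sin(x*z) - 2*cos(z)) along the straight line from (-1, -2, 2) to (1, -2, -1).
-5*cos(1) + 5*cos(2) + 2*sin(1) + 2*sin(2)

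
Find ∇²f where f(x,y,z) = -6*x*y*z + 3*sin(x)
-3*sin(x)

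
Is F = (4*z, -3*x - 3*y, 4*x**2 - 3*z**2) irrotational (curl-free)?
No, ∇×F = (0, 4 - 8*x, -3)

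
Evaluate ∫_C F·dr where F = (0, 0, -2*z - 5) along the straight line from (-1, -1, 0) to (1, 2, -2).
6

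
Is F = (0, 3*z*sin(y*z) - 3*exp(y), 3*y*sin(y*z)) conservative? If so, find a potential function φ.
Yes, F is conservative. φ = -3*exp(y) - 3*cos(y*z)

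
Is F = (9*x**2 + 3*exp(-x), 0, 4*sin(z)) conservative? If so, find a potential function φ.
Yes, F is conservative. φ = 3*x**3 - 4*cos(z) - 3*exp(-x)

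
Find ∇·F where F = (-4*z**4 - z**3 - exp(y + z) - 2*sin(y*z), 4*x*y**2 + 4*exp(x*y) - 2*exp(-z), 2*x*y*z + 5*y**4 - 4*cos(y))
2*x*(5*y + 2*exp(x*y))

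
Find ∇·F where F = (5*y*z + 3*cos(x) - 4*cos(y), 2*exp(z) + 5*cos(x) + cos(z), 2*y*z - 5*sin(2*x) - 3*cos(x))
2*y - 3*sin(x)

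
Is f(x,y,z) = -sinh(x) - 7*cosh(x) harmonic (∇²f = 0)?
No, ∇²f = -sinh(x) - 7*cosh(x)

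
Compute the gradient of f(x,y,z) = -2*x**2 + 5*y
(-4*x, 5, 0)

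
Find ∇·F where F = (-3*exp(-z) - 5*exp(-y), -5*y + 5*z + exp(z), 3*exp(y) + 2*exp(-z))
-5 - 2*exp(-z)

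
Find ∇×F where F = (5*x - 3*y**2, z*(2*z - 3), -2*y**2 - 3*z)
(-4*y - 4*z + 3, 0, 6*y)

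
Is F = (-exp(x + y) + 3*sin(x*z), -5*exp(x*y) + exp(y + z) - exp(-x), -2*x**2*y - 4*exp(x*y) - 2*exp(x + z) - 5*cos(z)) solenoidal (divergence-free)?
No, ∇·F = -5*x*exp(x*y) + 3*z*cos(x*z) - exp(x + y) - 2*exp(x + z) + exp(y + z) + 5*sin(z)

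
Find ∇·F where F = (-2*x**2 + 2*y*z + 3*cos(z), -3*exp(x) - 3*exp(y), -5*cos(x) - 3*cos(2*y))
-4*x - 3*exp(y)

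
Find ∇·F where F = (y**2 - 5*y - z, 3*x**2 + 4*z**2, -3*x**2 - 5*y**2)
0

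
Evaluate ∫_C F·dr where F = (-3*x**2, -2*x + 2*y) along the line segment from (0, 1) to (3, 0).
-25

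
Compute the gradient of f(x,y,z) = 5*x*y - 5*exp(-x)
(5*y + 5*exp(-x), 5*x, 0)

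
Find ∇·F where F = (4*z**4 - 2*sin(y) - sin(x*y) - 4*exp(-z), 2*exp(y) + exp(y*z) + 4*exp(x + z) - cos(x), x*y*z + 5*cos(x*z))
x*y - 5*x*sin(x*z) - y*cos(x*y) + z*exp(y*z) + 2*exp(y)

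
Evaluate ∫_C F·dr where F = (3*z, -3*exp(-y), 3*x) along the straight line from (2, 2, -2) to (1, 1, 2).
-3*exp(-2) + 3*exp(-1) + 18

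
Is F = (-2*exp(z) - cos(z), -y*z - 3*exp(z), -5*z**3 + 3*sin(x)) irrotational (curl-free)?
No, ∇×F = (y + 3*exp(z), -2*exp(z) + sin(z) - 3*cos(x), 0)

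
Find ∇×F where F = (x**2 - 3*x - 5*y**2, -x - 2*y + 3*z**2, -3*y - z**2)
(-6*z - 3, 0, 10*y - 1)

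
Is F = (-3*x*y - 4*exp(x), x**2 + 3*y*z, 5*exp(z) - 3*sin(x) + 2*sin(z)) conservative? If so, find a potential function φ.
No, ∇×F = (-3*y, 3*cos(x), 5*x) ≠ 0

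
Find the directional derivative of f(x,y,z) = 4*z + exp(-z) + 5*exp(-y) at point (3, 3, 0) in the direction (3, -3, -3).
sqrt(3)*(5/3 - exp(3))*exp(-3)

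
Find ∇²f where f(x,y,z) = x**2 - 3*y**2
-4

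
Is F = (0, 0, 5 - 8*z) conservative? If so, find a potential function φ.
Yes, F is conservative. φ = z*(5 - 4*z)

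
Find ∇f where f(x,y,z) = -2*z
(0, 0, -2)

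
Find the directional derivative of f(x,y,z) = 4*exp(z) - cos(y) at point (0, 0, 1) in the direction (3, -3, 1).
4*sqrt(19)*E/19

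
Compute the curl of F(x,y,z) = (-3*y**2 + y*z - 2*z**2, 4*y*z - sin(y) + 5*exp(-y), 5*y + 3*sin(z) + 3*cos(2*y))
(-4*y - 6*sin(2*y) + 5, y - 4*z, 6*y - z)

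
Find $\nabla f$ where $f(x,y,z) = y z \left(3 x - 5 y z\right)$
(3*y*z, z*(3*x - 10*y*z), y*(3*x - 10*y*z))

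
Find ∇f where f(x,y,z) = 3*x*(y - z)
(3*y - 3*z, 3*x, -3*x)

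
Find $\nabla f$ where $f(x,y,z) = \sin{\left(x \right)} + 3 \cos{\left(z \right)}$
(cos(x), 0, -3*sin(z))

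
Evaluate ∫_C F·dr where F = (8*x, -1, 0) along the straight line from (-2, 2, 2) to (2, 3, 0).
-1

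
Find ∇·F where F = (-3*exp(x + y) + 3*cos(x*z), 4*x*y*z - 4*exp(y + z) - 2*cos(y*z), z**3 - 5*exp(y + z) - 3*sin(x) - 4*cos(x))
4*x*z + 3*z**2 - 3*z*sin(x*z) + 2*z*sin(y*z) - 3*exp(x + y) - 9*exp(y + z)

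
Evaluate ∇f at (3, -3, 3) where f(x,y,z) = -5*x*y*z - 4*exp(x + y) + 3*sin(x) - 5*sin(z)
(3*cos(3) + 41, -49, 45 - 5*cos(3))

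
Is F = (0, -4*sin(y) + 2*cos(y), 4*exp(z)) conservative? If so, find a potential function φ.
Yes, F is conservative. φ = 4*exp(z) + 2*sin(y) + 4*cos(y)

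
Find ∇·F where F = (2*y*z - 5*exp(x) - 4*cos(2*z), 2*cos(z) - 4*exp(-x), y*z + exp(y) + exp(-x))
y - 5*exp(x)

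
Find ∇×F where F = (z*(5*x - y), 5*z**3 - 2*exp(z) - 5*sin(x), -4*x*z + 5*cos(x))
(-15*z**2 + 2*exp(z), 5*x - y + 4*z + 5*sin(x), z - 5*cos(x))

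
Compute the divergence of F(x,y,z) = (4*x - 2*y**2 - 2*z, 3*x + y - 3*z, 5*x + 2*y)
5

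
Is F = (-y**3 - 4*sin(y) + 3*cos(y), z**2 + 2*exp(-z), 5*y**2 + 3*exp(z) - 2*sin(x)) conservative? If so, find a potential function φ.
No, ∇×F = (10*y - 2*z + 2*exp(-z), 2*cos(x), 3*y**2 + 3*sin(y) + 4*cos(y)) ≠ 0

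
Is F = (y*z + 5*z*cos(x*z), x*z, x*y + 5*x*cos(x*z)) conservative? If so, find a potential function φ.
Yes, F is conservative. φ = x*y*z + 5*sin(x*z)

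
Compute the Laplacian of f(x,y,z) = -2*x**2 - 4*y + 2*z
-4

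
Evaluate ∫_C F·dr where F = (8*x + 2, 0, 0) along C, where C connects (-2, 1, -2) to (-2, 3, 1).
0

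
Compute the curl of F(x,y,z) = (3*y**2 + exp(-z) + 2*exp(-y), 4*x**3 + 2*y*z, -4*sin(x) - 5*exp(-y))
(-2*y + 5*exp(-y), 4*cos(x) - exp(-z), 12*x**2 - 6*y + 2*exp(-y))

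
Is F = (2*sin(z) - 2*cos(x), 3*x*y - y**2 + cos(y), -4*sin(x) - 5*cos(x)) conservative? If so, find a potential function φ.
No, ∇×F = (0, -5*sin(x) + 4*cos(x) + 2*cos(z), 3*y) ≠ 0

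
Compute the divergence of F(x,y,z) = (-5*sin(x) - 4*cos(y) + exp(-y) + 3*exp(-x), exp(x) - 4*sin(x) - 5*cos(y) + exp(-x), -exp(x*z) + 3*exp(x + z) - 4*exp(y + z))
((-x*exp(x*z) + 3*exp(x + z) - 4*exp(y + z) + 5*sin(y) - 5*cos(x))*exp(x) - 3)*exp(-x)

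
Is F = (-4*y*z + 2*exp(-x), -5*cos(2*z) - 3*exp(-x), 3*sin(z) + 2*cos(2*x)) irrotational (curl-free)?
No, ∇×F = (-10*sin(2*z), -4*y + 4*sin(2*x), 4*z + 3*exp(-x))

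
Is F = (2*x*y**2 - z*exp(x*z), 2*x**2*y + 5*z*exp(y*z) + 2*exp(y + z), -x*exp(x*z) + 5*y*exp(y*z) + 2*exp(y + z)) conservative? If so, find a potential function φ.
Yes, F is conservative. φ = x**2*y**2 - exp(x*z) + 5*exp(y*z) + 2*exp(y + z)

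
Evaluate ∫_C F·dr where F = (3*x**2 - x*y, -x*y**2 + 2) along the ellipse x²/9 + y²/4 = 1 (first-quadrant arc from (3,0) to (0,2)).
-17 - 3*pi/2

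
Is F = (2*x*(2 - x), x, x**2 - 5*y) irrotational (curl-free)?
No, ∇×F = (-5, -2*x, 1)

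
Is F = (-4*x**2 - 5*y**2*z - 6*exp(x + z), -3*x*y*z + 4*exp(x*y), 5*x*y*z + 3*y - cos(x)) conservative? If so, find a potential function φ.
No, ∇×F = (3*x*y + 5*x*z + 3, -5*y**2 - 5*y*z - 6*exp(x + z) - sin(x), y*(7*z + 4*exp(x*y))) ≠ 0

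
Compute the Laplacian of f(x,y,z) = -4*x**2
-8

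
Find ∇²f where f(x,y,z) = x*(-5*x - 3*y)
-10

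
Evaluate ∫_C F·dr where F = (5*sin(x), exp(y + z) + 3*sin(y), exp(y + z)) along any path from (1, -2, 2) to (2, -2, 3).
-1 - 5*cos(2) + 5*cos(1) + E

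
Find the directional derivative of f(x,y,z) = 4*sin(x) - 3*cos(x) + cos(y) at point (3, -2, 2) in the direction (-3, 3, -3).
sqrt(3)*(-3*sin(3) + sin(2) - 4*cos(3))/3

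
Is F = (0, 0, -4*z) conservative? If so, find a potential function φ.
Yes, F is conservative. φ = -2*z**2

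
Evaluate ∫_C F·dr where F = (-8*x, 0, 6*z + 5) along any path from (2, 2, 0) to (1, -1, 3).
54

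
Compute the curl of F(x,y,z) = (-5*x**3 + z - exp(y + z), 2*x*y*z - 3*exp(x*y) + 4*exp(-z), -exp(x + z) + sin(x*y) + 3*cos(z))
(-2*x*y + x*cos(x*y) + 4*exp(-z), -y*cos(x*y) + exp(x + z) - exp(y + z) + 1, 2*y*z - 3*y*exp(x*y) + exp(y + z))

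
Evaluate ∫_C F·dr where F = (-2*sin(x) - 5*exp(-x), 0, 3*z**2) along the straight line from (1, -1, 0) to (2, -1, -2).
-8 - 5*exp(-1) - 2*cos(1) + 2*cos(2) + 5*exp(-2)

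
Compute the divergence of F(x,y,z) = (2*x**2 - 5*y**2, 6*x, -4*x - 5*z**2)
4*x - 10*z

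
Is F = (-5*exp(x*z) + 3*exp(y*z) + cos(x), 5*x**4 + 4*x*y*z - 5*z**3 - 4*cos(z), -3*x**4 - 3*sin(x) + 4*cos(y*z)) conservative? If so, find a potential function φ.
No, ∇×F = (-4*x*y + 15*z**2 - 4*z*sin(y*z) - 4*sin(z), 12*x**3 - 5*x*exp(x*z) + 3*y*exp(y*z) + 3*cos(x), 20*x**3 + 4*y*z - 3*z*exp(y*z)) ≠ 0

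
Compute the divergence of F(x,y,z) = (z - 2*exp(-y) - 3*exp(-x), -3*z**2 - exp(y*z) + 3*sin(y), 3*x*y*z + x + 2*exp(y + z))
3*x*y - z*exp(y*z) + 2*exp(y + z) + 3*cos(y) + 3*exp(-x)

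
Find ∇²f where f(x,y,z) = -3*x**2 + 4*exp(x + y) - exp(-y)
8*exp(x + y) - 6 - exp(-y)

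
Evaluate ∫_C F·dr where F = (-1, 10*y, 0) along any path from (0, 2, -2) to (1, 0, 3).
-21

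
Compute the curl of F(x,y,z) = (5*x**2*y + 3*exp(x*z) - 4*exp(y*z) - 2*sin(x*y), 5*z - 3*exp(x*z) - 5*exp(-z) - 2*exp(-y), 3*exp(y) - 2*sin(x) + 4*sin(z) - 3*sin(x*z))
(3*x*exp(x*z) + 3*exp(y) - 5 - 5*exp(-z), 3*x*exp(x*z) - 4*y*exp(y*z) + 3*z*cos(x*z) + 2*cos(x), -5*x**2 + 2*x*cos(x*y) - 3*z*exp(x*z) + 4*z*exp(y*z))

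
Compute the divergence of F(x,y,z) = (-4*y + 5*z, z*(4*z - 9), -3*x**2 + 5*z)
5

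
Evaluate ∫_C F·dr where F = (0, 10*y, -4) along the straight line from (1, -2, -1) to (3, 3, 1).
17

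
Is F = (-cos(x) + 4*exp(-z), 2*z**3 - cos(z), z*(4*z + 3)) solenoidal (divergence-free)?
No, ∇·F = 8*z + sin(x) + 3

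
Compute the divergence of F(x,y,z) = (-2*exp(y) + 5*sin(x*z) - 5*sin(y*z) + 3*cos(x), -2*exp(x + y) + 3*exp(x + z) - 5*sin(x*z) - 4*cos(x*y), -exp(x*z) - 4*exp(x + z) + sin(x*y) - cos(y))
-x*exp(x*z) + 4*x*sin(x*y) + 5*z*cos(x*z) - 2*exp(x + y) - 4*exp(x + z) - 3*sin(x)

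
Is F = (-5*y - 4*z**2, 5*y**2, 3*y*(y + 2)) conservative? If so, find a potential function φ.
No, ∇×F = (6*y + 6, -8*z, 5) ≠ 0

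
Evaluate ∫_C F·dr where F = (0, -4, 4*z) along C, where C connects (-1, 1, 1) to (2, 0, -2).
10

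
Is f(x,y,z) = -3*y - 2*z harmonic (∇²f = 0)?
Yes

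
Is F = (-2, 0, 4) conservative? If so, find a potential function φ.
Yes, F is conservative. φ = -2*x + 4*z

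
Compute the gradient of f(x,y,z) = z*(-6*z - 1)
(0, 0, -12*z - 1)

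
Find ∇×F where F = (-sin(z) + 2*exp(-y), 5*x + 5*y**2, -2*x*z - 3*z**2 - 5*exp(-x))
(0, 2*z - cos(z) - 5*exp(-x), 5 + 2*exp(-y))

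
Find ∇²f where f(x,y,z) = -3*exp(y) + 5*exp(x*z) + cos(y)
5*x**2*exp(x*z) + 5*z**2*exp(x*z) - 3*exp(y) - cos(y)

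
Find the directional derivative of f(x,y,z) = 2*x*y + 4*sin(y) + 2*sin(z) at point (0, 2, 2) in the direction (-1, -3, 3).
-2*sqrt(19)*(3*cos(2) + 2)/19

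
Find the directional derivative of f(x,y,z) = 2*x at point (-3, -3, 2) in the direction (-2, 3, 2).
-4*sqrt(17)/17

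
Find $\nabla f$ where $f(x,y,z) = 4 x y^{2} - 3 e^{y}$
(4*y**2, 8*x*y - 3*exp(y), 0)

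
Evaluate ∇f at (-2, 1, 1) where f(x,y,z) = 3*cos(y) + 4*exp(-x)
(-4*exp(2), -3*sin(1), 0)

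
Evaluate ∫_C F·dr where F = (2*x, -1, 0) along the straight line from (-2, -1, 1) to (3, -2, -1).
6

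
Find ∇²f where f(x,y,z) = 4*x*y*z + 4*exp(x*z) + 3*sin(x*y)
4*x**2*exp(x*z) - 3*x**2*sin(x*y) - 3*y**2*sin(x*y) + 4*z**2*exp(x*z)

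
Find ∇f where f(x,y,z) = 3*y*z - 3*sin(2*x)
(-6*cos(2*x), 3*z, 3*y)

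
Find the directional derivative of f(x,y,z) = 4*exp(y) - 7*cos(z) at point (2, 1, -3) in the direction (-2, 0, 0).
0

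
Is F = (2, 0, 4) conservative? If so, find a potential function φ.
Yes, F is conservative. φ = 2*x + 4*z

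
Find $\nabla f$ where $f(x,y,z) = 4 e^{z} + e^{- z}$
(0, 0, 4*exp(z) - exp(-z))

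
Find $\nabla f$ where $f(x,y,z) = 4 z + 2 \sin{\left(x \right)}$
(2*cos(x), 0, 4)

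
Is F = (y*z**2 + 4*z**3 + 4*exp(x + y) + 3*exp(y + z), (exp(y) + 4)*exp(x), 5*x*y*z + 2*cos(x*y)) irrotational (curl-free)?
No, ∇×F = (x*(5*z - 2*sin(x*y)), -3*y*z + 2*y*sin(x*y) + 12*z**2 + 3*exp(y + z), -z**2 + (exp(y) + 4)*exp(x) - 4*exp(x + y) - 3*exp(y + z))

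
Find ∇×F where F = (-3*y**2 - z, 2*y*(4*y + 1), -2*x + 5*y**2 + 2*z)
(10*y, 1, 6*y)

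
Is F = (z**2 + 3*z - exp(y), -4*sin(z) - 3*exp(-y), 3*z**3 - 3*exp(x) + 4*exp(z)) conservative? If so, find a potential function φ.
No, ∇×F = (4*cos(z), 2*z + 3*exp(x) + 3, exp(y)) ≠ 0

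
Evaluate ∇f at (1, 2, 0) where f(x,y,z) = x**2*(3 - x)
(3, 0, 0)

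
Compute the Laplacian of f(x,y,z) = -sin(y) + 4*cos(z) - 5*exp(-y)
sin(y) - 4*cos(z) - 5*exp(-y)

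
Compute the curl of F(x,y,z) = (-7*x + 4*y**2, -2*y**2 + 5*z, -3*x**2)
(-5, 6*x, -8*y)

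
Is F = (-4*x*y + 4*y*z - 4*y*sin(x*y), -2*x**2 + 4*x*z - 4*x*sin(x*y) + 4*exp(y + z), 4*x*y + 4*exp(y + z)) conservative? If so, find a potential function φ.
Yes, F is conservative. φ = -2*x**2*y + 4*x*y*z + 4*exp(y + z) + 4*cos(x*y)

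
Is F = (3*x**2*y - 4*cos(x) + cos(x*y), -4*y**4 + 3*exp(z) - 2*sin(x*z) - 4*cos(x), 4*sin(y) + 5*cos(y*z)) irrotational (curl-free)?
No, ∇×F = (2*x*cos(x*z) - 5*z*sin(y*z) - 3*exp(z) + 4*cos(y), 0, -3*x**2 + x*sin(x*y) - 2*z*cos(x*z) + 4*sin(x))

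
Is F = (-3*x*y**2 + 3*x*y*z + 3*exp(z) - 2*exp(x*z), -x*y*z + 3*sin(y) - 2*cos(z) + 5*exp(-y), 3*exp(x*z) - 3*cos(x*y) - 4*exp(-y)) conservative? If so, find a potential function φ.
No, ∇×F = (x*y + 3*x*sin(x*y) - 2*sin(z) + 4*exp(-y), 3*x*y - 2*x*exp(x*z) - 3*y*sin(x*y) - 3*z*exp(x*z) + 3*exp(z), 6*x*y - 3*x*z - y*z) ≠ 0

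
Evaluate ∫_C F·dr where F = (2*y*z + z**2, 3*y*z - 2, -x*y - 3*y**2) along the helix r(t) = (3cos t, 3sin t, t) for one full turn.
3*pi*(-27 - 4*pi)/2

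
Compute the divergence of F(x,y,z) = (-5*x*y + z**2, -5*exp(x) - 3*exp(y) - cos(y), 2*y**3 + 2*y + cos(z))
-5*y - 3*exp(y) + sin(y) - sin(z)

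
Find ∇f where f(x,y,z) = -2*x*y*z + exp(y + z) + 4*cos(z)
(-2*y*z, -2*x*z + exp(y + z), -2*x*y + exp(y + z) - 4*sin(z))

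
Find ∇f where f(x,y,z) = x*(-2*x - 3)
(-4*x - 3, 0, 0)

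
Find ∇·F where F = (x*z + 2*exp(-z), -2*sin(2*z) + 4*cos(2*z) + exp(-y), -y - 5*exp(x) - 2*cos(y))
z - exp(-y)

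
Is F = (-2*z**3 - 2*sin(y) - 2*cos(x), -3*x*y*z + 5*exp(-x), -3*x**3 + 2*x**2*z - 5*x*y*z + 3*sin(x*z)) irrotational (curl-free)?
No, ∇×F = (x*(3*y - 5*z), 9*x**2 - 4*x*z + 5*y*z - 6*z**2 - 3*z*cos(x*z), -3*y*z + 2*cos(y) - 5*exp(-x))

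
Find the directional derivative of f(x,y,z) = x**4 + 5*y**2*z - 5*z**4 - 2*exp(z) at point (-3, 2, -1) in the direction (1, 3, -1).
2*sqrt(11)*(1 - 104*E)*exp(-1)/11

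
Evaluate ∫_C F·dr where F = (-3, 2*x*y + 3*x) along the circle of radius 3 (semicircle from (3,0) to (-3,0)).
27*pi/2 + 54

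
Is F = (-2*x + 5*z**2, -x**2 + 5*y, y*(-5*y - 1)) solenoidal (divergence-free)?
No, ∇·F = 3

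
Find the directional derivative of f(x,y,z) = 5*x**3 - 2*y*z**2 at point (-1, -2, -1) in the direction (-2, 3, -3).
-6*sqrt(22)/11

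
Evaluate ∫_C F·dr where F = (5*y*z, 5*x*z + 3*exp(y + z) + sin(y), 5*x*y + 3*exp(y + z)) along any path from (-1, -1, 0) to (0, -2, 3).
-cos(2) + cos(1) + 6*sinh(1)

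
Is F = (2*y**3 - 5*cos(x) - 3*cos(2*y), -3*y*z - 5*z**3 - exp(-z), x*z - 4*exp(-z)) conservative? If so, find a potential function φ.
No, ∇×F = (3*y + 15*z**2 - exp(-z), -z, -6*y**2 - 6*sin(2*y)) ≠ 0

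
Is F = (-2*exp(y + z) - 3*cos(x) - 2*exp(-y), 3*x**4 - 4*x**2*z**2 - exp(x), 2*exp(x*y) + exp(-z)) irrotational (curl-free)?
No, ∇×F = (2*x*(4*x*z + exp(x*y)), -2*y*exp(x*y) - 2*exp(y + z), 12*x**3 - 8*x*z**2 - exp(x) + 2*exp(y + z) - 2*exp(-y))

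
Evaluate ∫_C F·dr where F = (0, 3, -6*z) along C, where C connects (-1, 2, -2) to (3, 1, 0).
9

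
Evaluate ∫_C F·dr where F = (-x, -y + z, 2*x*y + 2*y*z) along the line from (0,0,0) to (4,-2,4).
-170/3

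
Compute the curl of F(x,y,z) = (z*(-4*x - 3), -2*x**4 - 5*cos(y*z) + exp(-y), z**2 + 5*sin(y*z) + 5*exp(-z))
(-5*y*sin(y*z) + 5*z*cos(y*z), -4*x - 3, -8*x**3)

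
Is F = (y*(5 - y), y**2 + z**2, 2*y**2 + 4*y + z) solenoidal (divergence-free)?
No, ∇·F = 2*y + 1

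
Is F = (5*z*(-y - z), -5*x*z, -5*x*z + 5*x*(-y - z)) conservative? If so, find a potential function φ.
Yes, F is conservative. φ = 5*x*z*(-y - z)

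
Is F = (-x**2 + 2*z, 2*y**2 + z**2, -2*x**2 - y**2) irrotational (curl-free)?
No, ∇×F = (-2*y - 2*z, 4*x + 2, 0)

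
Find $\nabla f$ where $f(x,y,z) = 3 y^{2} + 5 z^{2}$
(0, 6*y, 10*z)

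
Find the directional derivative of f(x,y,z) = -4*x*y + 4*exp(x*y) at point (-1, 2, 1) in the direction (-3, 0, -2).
-24*sqrt(13)*(1 - exp(2))*exp(-2)/13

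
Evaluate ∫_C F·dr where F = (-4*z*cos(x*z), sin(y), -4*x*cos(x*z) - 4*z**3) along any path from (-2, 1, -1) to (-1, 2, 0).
-cos(2) + cos(1) + 1 + 4*sin(2)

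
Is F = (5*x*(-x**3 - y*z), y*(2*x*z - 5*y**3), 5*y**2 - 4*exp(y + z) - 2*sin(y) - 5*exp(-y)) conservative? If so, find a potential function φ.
No, ∇×F = ((2*(-x*y + 5*y - 2*exp(y + z) - cos(y))*exp(y) + 5)*exp(-y), -5*x*y, z*(5*x + 2*y)) ≠ 0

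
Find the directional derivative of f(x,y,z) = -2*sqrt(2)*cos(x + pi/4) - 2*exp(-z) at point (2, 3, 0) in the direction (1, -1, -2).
-2*sqrt(6)/3 + 2*sqrt(3)*sin(pi/4 + 2)/3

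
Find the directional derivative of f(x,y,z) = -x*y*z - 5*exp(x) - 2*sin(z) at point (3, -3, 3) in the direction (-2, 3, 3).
sqrt(22)*(-9 - 3*cos(3) + 5*exp(3))/11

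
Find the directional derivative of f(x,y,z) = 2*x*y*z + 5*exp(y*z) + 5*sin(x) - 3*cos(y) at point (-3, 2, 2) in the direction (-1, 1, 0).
sqrt(2)*(-20 + 3*sin(2) - 5*cos(3) + 10*exp(4))/2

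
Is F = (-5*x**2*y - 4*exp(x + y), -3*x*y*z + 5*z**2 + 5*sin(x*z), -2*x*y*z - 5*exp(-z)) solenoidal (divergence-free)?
No, ∇·F = -12*x*y - 3*x*z - 4*exp(x + y) + 5*exp(-z)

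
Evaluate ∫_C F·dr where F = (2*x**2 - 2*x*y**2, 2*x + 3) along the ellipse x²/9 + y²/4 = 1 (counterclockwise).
12*pi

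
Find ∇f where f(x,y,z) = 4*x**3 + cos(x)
(12*x**2 - sin(x), 0, 0)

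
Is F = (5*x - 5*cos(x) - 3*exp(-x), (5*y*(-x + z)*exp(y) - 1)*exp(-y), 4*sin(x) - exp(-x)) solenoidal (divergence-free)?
No, ∇·F = -5*x + 5*z + 5*sin(x) + 5 + exp(-y) + 3*exp(-x)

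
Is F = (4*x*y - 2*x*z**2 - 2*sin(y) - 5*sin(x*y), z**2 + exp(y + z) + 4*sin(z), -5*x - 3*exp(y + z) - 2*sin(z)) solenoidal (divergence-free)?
No, ∇·F = -5*y*cos(x*y) + 4*y - 2*z**2 - 2*exp(y + z) - 2*cos(z)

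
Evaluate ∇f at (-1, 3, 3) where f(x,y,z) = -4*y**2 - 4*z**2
(0, -24, -24)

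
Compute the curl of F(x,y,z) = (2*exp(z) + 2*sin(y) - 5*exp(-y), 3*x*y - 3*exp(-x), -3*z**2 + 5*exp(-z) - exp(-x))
(0, 2*exp(z) - exp(-x), 3*y - 2*cos(y) - 5*exp(-y) + 3*exp(-x))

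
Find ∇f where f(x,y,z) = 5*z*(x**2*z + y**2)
(10*x*z**2, 10*y*z, 10*x**2*z + 5*y**2)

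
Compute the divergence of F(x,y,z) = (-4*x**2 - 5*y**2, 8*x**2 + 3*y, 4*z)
7 - 8*x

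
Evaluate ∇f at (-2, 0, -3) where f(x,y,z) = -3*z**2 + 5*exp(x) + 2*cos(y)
(5*exp(-2), 0, 18)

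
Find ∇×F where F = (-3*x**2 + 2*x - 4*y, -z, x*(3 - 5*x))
(1, 10*x - 3, 4)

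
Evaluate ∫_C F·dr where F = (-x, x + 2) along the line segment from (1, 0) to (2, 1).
2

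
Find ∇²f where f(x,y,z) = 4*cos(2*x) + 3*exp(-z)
-16*cos(2*x) + 3*exp(-z)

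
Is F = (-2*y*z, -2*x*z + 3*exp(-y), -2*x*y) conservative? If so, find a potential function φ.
Yes, F is conservative. φ = -2*x*y*z - 3*exp(-y)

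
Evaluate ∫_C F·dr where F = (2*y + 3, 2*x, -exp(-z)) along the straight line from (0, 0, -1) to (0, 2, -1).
0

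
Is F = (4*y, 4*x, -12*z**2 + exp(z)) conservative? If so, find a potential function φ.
Yes, F is conservative. φ = 4*x*y - 4*z**3 + exp(z)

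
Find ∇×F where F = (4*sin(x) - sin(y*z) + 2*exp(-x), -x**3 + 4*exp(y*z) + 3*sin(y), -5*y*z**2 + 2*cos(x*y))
(-2*x*sin(x*y) - 4*y*exp(y*z) - 5*z**2, y*(2*sin(x*y) - cos(y*z)), -3*x**2 + z*cos(y*z))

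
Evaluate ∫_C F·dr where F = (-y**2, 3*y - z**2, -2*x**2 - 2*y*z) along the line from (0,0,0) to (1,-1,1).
3/2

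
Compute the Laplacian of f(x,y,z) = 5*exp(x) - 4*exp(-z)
5*exp(x) - 4*exp(-z)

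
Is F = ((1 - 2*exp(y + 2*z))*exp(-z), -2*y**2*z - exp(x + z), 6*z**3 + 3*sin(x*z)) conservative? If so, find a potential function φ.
No, ∇×F = (2*y**2 + exp(x + z), -3*z*cos(x*z) - 2*exp(y + z) - exp(-z), (-exp(x) + 2*exp(y))*exp(z)) ≠ 0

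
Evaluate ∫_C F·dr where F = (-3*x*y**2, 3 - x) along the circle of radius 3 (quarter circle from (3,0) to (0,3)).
279/4 - 9*pi/4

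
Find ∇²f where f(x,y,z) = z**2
2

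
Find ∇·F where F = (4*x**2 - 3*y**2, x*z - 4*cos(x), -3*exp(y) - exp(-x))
8*x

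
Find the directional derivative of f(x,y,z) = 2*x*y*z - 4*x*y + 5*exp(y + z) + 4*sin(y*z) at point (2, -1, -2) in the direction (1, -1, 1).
4*sqrt(3)*(cos(2) + 5)/3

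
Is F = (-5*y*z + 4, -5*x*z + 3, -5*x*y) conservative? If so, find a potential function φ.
Yes, F is conservative. φ = -5*x*y*z + 4*x + 3*y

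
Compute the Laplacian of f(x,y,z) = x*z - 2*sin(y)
2*sin(y)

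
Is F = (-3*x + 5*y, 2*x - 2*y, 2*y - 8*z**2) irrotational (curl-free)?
No, ∇×F = (2, 0, -3)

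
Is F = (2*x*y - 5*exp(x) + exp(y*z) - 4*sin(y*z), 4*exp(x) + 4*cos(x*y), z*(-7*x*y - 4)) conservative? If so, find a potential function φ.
No, ∇×F = (-7*x*z, y*(7*z + exp(y*z) - 4*cos(y*z)), -2*x - 4*y*sin(x*y) - z*exp(y*z) + 4*z*cos(y*z) + 4*exp(x)) ≠ 0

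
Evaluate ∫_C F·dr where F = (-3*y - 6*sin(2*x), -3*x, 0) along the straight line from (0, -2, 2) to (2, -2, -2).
3*cos(4) + 9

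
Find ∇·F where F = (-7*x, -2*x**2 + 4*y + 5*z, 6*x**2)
-3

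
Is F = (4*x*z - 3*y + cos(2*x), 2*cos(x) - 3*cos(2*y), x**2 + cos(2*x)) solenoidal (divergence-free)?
No, ∇·F = 4*z - 2*sin(2*x) + 6*sin(2*y)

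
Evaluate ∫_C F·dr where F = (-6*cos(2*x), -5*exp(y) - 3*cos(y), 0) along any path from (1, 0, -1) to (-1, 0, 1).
6*sin(2)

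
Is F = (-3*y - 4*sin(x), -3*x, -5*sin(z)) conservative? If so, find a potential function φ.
Yes, F is conservative. φ = -3*x*y + 4*cos(x) + 5*cos(z)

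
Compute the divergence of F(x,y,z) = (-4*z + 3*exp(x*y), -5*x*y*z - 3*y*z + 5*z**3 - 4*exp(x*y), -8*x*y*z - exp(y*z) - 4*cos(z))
-8*x*y - 5*x*z - 4*x*exp(x*y) + 3*y*exp(x*y) - y*exp(y*z) - 3*z + 4*sin(z)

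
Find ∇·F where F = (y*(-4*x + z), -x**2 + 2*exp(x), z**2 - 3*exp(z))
-4*y + 2*z - 3*exp(z)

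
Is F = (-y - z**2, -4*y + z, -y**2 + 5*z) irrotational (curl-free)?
No, ∇×F = (-2*y - 1, -2*z, 1)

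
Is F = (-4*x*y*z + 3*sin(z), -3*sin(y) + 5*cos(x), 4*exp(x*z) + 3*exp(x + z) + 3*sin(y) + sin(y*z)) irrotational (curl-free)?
No, ∇×F = (z*cos(y*z) + 3*cos(y), -4*x*y - 4*z*exp(x*z) - 3*exp(x + z) + 3*cos(z), 4*x*z - 5*sin(x))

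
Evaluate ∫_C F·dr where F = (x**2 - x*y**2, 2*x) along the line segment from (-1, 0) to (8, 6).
-408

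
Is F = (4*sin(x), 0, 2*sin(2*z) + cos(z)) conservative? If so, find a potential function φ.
Yes, F is conservative. φ = sin(z) - 4*cos(x) - cos(2*z)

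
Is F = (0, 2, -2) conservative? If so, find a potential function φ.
Yes, F is conservative. φ = 2*y - 2*z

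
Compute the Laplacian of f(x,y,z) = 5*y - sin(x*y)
(x**2 + y**2)*sin(x*y)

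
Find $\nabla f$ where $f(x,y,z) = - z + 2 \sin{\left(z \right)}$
(0, 0, 2*cos(z) - 1)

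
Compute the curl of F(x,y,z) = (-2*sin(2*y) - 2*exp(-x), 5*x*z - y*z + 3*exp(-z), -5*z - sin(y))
(-5*x + y - cos(y) + 3*exp(-z), 0, 5*z + 4*cos(2*y))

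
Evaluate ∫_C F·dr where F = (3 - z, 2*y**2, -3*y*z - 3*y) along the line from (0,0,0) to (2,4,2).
56/3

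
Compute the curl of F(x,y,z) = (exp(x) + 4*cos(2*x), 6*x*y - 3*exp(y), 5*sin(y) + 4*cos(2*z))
(5*cos(y), 0, 6*y)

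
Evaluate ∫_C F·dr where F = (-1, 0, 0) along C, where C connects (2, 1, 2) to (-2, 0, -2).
4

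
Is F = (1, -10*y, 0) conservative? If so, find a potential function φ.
Yes, F is conservative. φ = x - 5*y**2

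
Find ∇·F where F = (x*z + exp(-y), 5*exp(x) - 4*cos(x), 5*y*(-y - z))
-5*y + z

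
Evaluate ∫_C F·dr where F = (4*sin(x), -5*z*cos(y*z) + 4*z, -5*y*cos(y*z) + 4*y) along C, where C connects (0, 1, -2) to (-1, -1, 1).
-5*sin(2) - 4*cos(1) + 5*sin(1) + 8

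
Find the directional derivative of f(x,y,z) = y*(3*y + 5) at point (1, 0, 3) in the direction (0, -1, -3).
-sqrt(10)/2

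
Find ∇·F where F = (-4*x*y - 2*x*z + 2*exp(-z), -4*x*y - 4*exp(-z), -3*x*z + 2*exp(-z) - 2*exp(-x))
-7*x - 4*y - 2*z - 2*exp(-z)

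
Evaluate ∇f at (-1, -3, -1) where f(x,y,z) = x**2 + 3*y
(-2, 3, 0)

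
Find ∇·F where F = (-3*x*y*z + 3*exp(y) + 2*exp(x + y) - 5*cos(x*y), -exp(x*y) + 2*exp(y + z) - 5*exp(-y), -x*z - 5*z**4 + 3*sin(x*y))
((-x*exp(x*y) - x - 3*y*z + 5*y*sin(x*y) - 20*z**3 + 2*exp(x + y) + 2*exp(y + z))*exp(y) + 5)*exp(-y)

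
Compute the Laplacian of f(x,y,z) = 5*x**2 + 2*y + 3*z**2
16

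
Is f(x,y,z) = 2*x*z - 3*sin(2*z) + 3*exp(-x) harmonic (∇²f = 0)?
No, ∇²f = 12*sin(2*z) + 3*exp(-x)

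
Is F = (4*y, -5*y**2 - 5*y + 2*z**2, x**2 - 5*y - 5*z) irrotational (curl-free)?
No, ∇×F = (-4*z - 5, -2*x, -4)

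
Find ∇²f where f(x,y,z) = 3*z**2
6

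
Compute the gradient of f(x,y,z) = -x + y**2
(-1, 2*y, 0)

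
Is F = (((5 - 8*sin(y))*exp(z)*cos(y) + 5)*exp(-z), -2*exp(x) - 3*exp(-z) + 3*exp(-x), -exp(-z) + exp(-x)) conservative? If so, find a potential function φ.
No, ∇×F = (-3*exp(-z), -5*exp(-z) + exp(-x), -2*exp(x) - 16*sin(y)**2 + 5*sin(y) + 8 - 3*exp(-x)) ≠ 0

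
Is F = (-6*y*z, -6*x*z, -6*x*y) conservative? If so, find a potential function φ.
Yes, F is conservative. φ = -6*x*y*z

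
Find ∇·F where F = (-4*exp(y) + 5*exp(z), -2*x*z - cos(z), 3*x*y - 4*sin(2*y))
0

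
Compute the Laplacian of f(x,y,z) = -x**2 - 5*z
-2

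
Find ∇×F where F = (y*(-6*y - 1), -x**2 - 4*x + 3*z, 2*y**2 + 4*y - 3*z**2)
(4*y + 1, 0, -2*x + 12*y - 3)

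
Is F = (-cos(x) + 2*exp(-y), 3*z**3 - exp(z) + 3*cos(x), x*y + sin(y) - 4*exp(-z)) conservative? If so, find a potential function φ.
No, ∇×F = (x - 9*z**2 + exp(z) + cos(y), -y, -3*sin(x) + 2*exp(-y)) ≠ 0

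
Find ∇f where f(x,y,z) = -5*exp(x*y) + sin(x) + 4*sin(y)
(-5*y*exp(x*y) + cos(x), -5*x*exp(x*y) + 4*cos(y), 0)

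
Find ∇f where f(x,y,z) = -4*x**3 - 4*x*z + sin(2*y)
(-12*x**2 - 4*z, 2*cos(2*y), -4*x)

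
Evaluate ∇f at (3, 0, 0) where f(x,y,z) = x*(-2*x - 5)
(-17, 0, 0)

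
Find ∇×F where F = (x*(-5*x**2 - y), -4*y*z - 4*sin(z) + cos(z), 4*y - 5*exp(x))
(4*y + sin(z) + 4*cos(z) + 4, 5*exp(x), x)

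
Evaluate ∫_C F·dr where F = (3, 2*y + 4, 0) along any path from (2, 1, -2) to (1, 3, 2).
13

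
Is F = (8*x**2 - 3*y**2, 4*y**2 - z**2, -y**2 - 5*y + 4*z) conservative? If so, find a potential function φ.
No, ∇×F = (-2*y + 2*z - 5, 0, 6*y) ≠ 0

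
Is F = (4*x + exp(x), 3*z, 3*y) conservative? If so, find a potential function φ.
Yes, F is conservative. φ = 2*x**2 + 3*y*z + exp(x)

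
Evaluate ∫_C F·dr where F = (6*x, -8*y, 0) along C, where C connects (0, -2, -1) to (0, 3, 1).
-20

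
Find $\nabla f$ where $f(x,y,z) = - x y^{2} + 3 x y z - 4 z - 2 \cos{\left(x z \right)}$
(-y**2 + 3*y*z + 2*z*sin(x*z), x*(-2*y + 3*z), 3*x*y + 2*x*sin(x*z) - 4)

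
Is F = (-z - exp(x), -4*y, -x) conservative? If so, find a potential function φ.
Yes, F is conservative. φ = -x*z - 2*y**2 - exp(x)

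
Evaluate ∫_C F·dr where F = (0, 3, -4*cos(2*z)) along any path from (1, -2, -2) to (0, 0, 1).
-2*sin(2) - 2*sin(4) + 6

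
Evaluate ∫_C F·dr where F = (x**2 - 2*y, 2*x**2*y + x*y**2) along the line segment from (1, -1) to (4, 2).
285/4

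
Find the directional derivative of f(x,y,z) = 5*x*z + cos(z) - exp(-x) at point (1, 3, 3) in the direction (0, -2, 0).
0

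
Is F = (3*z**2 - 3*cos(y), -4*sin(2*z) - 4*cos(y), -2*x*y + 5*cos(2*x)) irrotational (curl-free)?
No, ∇×F = (-2*x + 8*cos(2*z), 2*y + 6*z + 10*sin(2*x), -3*sin(y))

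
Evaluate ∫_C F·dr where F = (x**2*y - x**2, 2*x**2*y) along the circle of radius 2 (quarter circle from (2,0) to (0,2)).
32/3 - pi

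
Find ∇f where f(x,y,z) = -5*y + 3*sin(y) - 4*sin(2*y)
(0, 3*cos(y) - 8*cos(2*y) - 5, 0)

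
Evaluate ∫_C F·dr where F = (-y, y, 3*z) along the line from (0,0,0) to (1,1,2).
6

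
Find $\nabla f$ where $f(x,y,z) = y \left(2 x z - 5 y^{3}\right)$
(2*y*z, 2*x*z - 20*y**3, 2*x*y)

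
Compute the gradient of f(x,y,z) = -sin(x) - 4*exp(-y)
(-cos(x), 4*exp(-y), 0)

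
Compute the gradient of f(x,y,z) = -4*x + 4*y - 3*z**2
(-4, 4, -6*z)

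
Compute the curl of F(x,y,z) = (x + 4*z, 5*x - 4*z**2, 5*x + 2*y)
(8*z + 2, -1, 5)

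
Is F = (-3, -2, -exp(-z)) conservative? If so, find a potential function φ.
Yes, F is conservative. φ = -3*x - 2*y + exp(-z)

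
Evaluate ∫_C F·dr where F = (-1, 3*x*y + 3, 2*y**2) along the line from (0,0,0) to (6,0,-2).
-6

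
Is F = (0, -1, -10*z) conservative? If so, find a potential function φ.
Yes, F is conservative. φ = -y - 5*z**2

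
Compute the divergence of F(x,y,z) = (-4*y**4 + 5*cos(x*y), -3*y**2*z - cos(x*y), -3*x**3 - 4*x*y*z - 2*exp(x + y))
-4*x*y + x*sin(x*y) - 6*y*z - 5*y*sin(x*y)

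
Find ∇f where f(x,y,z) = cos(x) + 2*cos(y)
(-sin(x), -2*sin(y), 0)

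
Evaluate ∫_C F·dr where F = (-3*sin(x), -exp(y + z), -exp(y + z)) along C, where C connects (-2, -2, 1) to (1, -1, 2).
-2*sinh(1) - 3*cos(2) + 3*cos(1)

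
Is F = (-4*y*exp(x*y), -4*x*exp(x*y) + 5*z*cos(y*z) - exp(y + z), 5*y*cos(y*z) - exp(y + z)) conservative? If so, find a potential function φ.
Yes, F is conservative. φ = -4*exp(x*y) - exp(y + z) + 5*sin(y*z)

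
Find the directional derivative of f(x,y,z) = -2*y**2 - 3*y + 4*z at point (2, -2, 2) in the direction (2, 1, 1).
3*sqrt(6)/2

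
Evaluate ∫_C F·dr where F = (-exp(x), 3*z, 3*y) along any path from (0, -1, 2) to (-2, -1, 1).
4 - exp(-2)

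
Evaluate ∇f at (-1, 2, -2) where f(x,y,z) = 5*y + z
(0, 5, 1)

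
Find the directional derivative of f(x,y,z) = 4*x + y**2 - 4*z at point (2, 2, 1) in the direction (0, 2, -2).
4*sqrt(2)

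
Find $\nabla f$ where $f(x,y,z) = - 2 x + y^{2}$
(-2, 2*y, 0)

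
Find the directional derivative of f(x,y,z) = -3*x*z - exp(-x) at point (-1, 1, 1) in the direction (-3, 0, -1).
3*sqrt(10)*(2 - E)/10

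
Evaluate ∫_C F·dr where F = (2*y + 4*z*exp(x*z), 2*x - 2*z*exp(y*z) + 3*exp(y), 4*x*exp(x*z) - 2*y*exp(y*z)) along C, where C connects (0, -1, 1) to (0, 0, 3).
1 - exp(-1)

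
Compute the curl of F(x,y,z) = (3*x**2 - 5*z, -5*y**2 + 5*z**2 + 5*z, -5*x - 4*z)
(-10*z - 5, 0, 0)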